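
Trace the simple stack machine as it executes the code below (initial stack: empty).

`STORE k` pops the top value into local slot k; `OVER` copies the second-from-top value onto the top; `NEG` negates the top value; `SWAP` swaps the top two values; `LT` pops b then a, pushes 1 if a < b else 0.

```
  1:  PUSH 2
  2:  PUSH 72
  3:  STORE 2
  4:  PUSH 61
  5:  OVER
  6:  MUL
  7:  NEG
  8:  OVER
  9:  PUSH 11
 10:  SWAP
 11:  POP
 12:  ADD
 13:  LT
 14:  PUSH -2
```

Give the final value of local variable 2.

72

PUSH 2   [2]
PUSH 72  [2, 72]
STORE 2  [2]
PUSH 61  [2, 61]
OVER     [2, 61, 2]
MUL      [2, 122]
NEG      [2, -122]
OVER     [2, -122, 2]
PUSH 11  [2, -122, 2, 11]
SWAP     [2, -122, 11, 2]
POP      [2, -122, 11]
ADD      [2, -111]
LT       [0]
PUSH -2  [0, -2]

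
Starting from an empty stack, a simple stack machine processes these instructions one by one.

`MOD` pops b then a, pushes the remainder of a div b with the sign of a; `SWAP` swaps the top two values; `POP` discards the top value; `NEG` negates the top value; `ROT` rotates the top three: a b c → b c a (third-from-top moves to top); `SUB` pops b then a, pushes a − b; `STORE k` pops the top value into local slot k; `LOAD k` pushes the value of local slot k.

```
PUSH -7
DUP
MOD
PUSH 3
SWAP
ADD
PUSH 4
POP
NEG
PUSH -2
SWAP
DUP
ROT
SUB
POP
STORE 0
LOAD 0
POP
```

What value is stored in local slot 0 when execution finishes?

-3

PUSH -7 -> [-7]
DUP     -> [-7, -7]
MOD     -> [0]
PUSH 3  -> [0, 3]
SWAP    -> [3, 0]
ADD     -> [3]
PUSH 4  -> [3, 4]
POP     -> [3]
NEG     -> [-3]
PUSH -2 -> [-3, -2]
SWAP    -> [-2, -3]
DUP     -> [-2, -3, -3]
ROT     -> [-3, -3, -2]
SUB     -> [-3, -1]
POP     -> [-3]
STORE 0 -> []
LOAD 0  -> [-3]
POP     -> []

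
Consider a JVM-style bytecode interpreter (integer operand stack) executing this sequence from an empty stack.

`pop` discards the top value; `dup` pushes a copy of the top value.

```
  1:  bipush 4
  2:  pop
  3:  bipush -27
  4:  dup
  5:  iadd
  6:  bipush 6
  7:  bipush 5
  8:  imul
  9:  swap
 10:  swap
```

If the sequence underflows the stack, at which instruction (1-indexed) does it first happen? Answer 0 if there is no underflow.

bipush 4    [4]
pop         []
bipush -27  [-27]
dup         [-27, -27]
iadd        [-54]
bipush 6    [-54, 6]
bipush 5    [-54, 6, 5]
imul        [-54, 30]
swap        [30, -54]
swap        [-54, 30]

0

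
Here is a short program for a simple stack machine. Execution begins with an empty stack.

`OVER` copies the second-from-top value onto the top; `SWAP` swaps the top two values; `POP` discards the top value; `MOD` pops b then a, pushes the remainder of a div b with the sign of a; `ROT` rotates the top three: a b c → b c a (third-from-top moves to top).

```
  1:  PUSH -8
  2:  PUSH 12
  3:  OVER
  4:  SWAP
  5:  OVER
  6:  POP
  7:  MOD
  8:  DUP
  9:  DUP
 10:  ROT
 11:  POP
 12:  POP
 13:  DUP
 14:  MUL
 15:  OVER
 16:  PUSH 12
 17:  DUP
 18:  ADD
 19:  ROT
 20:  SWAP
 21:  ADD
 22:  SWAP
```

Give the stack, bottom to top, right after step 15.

PUSH -8 : -8
PUSH 12 : -8 12
OVER    : -8 12 -8
SWAP    : -8 -8 12
OVER    : -8 -8 12 -8
POP     : -8 -8 12
MOD     : -8 -8
DUP     : -8 -8 -8
DUP     : -8 -8 -8 -8
ROT     : -8 -8 -8 -8
POP     : -8 -8 -8
POP     : -8 -8
DUP     : -8 -8 -8
MUL     : -8 64
OVER    : -8 64 -8

[-8, 64, -8]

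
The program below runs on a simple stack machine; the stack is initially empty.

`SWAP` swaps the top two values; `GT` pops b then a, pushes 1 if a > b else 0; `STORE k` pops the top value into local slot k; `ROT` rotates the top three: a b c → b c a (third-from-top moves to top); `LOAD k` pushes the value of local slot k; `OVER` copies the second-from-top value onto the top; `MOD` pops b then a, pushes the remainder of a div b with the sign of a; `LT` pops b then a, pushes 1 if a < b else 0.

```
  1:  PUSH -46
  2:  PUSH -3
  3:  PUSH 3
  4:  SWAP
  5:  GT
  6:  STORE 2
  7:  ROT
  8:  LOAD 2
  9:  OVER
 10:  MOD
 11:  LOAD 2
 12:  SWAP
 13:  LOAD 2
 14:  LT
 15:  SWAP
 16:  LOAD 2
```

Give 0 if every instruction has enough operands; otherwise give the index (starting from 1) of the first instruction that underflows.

7

PUSH -46  -46
PUSH -3   -46 -3
PUSH 3    -46 -3 3
SWAP      -46 3 -3
GT        -46 1
STORE 2   -46
ROT  — needs 3 operands, stack has 1 → underflow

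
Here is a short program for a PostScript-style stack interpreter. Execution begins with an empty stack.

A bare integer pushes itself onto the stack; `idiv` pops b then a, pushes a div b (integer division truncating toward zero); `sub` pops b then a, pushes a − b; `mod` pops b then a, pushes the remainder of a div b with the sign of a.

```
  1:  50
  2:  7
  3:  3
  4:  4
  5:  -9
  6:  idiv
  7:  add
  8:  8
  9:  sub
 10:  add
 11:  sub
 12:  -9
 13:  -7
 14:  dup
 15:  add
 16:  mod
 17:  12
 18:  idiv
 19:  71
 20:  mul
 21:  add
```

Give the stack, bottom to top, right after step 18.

[48, 0]

50    50
7     50 7
3     50 7 3
4     50 7 3 4
-9    50 7 3 4 -9
idiv  50 7 3 0
add   50 7 3
8     50 7 3 8
sub   50 7 -5
add   50 2
sub   48
-9    48 -9
-7    48 -9 -7
dup   48 -9 -7 -7
add   48 -9 -14
mod   48 -9
12    48 -9 12
idiv  48 0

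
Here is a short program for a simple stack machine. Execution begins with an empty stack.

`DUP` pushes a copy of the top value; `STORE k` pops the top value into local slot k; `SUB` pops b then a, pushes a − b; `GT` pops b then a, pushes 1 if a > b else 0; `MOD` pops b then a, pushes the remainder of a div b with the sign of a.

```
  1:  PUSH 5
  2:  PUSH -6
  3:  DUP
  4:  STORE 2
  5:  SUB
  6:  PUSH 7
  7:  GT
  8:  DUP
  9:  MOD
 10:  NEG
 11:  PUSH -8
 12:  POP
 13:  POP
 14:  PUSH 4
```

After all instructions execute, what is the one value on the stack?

PUSH 5  -> 5
PUSH -6 -> 5 -6
DUP     -> 5 -6 -6
STORE 2 -> 5 -6
SUB     -> 11
PUSH 7  -> 11 7
GT      -> 1
DUP     -> 1 1
MOD     -> 0
NEG     -> 0
PUSH -8 -> 0 -8
POP     -> 0
POP     -> (empty)
PUSH 4  -> 4

4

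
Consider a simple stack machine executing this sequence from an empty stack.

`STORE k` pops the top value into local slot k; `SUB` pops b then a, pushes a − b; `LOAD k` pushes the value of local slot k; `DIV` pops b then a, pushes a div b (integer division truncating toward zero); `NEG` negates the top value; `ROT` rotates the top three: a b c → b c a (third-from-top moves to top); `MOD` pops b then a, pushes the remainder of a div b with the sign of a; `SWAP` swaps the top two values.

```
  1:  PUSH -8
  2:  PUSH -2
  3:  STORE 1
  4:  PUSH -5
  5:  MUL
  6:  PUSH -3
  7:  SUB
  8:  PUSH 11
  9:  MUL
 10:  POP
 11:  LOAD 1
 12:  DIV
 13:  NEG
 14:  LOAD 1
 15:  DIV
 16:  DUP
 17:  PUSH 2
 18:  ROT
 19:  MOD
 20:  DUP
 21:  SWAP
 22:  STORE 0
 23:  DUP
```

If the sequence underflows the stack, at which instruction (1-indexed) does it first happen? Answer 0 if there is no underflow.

12

PUSH -8  -8
PUSH -2  -8 -2
STORE 1  -8
PUSH -5  -8 -5
MUL      40
PUSH -3  40 -3
SUB      43
PUSH 11  43 11
MUL      473
POP      (empty)
LOAD 1   -2
DIV  — needs 2 operands, stack has 1 → underflow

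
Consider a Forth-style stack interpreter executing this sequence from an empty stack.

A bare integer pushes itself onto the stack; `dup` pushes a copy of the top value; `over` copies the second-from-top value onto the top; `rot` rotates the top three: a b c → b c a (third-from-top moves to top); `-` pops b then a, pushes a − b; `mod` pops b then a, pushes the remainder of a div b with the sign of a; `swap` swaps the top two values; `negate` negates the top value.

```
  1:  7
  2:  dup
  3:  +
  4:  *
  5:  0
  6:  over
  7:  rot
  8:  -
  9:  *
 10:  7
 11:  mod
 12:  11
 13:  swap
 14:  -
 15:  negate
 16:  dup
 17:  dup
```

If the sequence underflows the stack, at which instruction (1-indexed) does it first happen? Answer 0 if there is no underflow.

7    7
dup  7 7
+    14
*  — needs 2 operands, stack has 1 → underflow

4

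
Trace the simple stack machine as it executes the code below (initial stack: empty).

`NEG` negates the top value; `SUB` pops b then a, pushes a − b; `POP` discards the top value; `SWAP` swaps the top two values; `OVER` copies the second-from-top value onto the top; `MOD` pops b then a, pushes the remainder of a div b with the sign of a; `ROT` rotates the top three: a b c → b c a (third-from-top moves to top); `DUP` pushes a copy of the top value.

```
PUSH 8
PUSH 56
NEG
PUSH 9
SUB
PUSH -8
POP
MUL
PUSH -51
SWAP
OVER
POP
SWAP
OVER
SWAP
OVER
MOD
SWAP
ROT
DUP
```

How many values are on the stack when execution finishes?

4

PUSH 8    [8]
PUSH 56   [8, 56]
NEG       [8, -56]
PUSH 9    [8, -56, 9]
SUB       [8, -65]
PUSH -8   [8, -65, -8]
POP       [8, -65]
MUL       [-520]
PUSH -51  [-520, -51]
SWAP      [-51, -520]
OVER      [-51, -520, -51]
POP       [-51, -520]
SWAP      [-520, -51]
OVER      [-520, -51, -520]
SWAP      [-520, -520, -51]
OVER      [-520, -520, -51, -520]
MOD       [-520, -520, -51]
SWAP      [-520, -51, -520]
ROT       [-51, -520, -520]
DUP       [-51, -520, -520, -520]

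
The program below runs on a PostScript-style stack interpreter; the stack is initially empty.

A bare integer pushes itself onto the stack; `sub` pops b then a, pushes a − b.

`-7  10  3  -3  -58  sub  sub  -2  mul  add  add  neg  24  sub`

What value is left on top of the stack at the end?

-7   -7
10   -7 10
3    -7 10 3
-3   -7 10 3 -3
-58  -7 10 3 -3 -58
sub  -7 10 3 55
sub  -7 10 -52
-2   -7 10 -52 -2
mul  -7 10 104
add  -7 114
add  107
neg  -107
24   -107 24
sub  -131

-131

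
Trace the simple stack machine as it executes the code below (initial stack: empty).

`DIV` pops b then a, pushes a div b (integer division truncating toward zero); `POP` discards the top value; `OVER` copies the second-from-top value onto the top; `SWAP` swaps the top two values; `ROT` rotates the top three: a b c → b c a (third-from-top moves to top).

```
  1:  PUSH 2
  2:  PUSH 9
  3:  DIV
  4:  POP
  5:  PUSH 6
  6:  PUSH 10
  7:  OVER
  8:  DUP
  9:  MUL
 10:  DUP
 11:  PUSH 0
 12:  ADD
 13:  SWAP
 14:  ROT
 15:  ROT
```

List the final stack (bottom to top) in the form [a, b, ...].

PUSH 2  : 2
PUSH 9  : 2 9
DIV     : 0
POP     : (empty)
PUSH 6  : 6
PUSH 10 : 6 10
OVER    : 6 10 6
DUP     : 6 10 6 6
MUL     : 6 10 36
DUP     : 6 10 36 36
PUSH 0  : 6 10 36 36 0
ADD     : 6 10 36 36
SWAP    : 6 10 36 36
ROT     : 6 36 36 10
ROT     : 6 36 10 36

[6, 36, 10, 36]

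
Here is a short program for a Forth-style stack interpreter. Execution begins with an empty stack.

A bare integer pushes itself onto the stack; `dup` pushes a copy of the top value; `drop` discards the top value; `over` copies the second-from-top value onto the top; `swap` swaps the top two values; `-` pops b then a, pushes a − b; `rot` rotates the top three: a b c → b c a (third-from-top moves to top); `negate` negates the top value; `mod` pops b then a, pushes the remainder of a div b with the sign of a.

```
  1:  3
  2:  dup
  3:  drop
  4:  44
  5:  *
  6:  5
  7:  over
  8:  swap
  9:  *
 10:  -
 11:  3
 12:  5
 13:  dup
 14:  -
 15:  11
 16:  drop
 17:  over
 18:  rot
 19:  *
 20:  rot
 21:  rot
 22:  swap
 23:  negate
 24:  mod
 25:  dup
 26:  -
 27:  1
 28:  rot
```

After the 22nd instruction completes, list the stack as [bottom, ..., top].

[9, 0, -528]

3    -> [3]
dup  -> [3, 3]
drop -> [3]
44   -> [3, 44]
*    -> [132]
5    -> [132, 5]
over -> [132, 5, 132]
swap -> [132, 132, 5]
*    -> [132, 660]
-    -> [-528]
3    -> [-528, 3]
5    -> [-528, 3, 5]
dup  -> [-528, 3, 5, 5]
-    -> [-528, 3, 0]
11   -> [-528, 3, 0, 11]
drop -> [-528, 3, 0]
over -> [-528, 3, 0, 3]
rot  -> [-528, 0, 3, 3]
*    -> [-528, 0, 9]
rot  -> [0, 9, -528]
rot  -> [9, -528, 0]
swap -> [9, 0, -528]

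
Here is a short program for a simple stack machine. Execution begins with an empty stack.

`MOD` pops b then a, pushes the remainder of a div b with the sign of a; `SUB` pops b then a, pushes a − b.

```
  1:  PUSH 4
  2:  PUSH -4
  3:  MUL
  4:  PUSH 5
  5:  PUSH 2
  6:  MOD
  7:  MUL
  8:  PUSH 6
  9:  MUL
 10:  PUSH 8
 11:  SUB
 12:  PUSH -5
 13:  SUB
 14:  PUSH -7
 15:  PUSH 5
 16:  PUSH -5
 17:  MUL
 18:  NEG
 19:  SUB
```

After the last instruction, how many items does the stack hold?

2

PUSH 4  : [4]
PUSH -4 : [4, -4]
MUL     : [-16]
PUSH 5  : [-16, 5]
PUSH 2  : [-16, 5, 2]
MOD     : [-16, 1]
MUL     : [-16]
PUSH 6  : [-16, 6]
MUL     : [-96]
PUSH 8  : [-96, 8]
SUB     : [-104]
PUSH -5 : [-104, -5]
SUB     : [-99]
PUSH -7 : [-99, -7]
PUSH 5  : [-99, -7, 5]
PUSH -5 : [-99, -7, 5, -5]
MUL     : [-99, -7, -25]
NEG     : [-99, -7, 25]
SUB     : [-99, -32]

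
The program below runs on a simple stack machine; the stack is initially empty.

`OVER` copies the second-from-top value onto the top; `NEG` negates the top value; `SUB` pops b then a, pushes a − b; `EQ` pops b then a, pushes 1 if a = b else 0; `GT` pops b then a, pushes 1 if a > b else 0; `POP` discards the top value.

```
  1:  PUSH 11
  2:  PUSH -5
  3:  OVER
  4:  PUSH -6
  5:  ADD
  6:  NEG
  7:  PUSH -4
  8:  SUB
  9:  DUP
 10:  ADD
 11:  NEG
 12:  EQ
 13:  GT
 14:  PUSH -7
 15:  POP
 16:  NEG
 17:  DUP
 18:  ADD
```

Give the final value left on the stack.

PUSH 11 : [11]
PUSH -5 : [11, -5]
OVER    : [11, -5, 11]
PUSH -6 : [11, -5, 11, -6]
ADD     : [11, -5, 5]
NEG     : [11, -5, -5]
PUSH -4 : [11, -5, -5, -4]
SUB     : [11, -5, -1]
DUP     : [11, -5, -1, -1]
ADD     : [11, -5, -2]
NEG     : [11, -5, 2]
EQ      : [11, 0]
GT      : [1]
PUSH -7 : [1, -7]
POP     : [1]
NEG     : [-1]
DUP     : [-1, -1]
ADD     : [-2]

-2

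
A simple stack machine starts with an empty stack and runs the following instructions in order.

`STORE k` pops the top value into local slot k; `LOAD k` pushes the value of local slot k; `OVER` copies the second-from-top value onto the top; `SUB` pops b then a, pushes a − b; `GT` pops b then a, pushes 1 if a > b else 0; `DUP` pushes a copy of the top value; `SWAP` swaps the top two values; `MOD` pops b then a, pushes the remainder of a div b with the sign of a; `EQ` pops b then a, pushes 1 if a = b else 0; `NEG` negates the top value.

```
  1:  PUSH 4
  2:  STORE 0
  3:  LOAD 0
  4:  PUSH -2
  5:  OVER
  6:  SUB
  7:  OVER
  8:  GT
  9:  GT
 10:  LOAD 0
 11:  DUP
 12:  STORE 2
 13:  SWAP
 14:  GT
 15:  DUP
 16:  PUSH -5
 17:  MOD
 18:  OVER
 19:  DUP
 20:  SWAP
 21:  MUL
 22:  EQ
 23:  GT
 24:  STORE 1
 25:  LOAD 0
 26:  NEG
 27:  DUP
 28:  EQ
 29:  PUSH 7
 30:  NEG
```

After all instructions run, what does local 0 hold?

PUSH 4  -> [4]
STORE 0 -> []
LOAD 0  -> [4]
PUSH -2 -> [4, -2]
OVER    -> [4, -2, 4]
SUB     -> [4, -6]
OVER    -> [4, -6, 4]
GT      -> [4, 0]
GT      -> [1]
LOAD 0  -> [1, 4]
DUP     -> [1, 4, 4]
STORE 2 -> [1, 4]
SWAP    -> [4, 1]
GT      -> [1]
DUP     -> [1, 1]
PUSH -5 -> [1, 1, -5]
MOD     -> [1, 1]
OVER    -> [1, 1, 1]
DUP     -> [1, 1, 1, 1]
SWAP    -> [1, 1, 1, 1]
MUL     -> [1, 1, 1]
EQ      -> [1, 1]
GT      -> [0]
STORE 1 -> []
LOAD 0  -> [4]
NEG     -> [-4]
DUP     -> [-4, -4]
EQ      -> [1]
PUSH 7  -> [1, 7]
NEG     -> [1, -7]

4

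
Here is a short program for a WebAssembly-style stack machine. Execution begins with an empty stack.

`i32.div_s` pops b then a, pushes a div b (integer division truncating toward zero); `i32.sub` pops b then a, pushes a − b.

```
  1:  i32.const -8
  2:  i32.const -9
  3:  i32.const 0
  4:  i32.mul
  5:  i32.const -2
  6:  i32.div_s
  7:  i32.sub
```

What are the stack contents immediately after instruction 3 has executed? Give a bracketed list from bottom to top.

[-8, -9, 0]

i32.const -8 → [-8]
i32.const -9 → [-8, -9]
i32.const 0  → [-8, -9, 0]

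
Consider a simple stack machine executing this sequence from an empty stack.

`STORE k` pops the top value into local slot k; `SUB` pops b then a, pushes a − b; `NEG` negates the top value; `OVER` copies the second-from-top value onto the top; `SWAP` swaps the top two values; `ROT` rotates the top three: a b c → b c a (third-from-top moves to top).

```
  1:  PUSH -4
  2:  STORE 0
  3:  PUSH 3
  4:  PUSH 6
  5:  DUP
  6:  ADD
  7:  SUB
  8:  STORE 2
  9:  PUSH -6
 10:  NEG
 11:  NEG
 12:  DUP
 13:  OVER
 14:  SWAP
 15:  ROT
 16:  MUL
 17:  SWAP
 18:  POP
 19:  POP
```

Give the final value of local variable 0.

PUSH -4 → [-4]
STORE 0 → []
PUSH 3  → [3]
PUSH 6  → [3, 6]
DUP     → [3, 6, 6]
ADD     → [3, 12]
SUB     → [-9]
STORE 2 → []
PUSH -6 → [-6]
NEG     → [6]
NEG     → [-6]
DUP     → [-6, -6]
OVER    → [-6, -6, -6]
SWAP    → [-6, -6, -6]
ROT     → [-6, -6, -6]
MUL     → [-6, 36]
SWAP    → [36, -6]
POP     → [36]
POP     → []

-4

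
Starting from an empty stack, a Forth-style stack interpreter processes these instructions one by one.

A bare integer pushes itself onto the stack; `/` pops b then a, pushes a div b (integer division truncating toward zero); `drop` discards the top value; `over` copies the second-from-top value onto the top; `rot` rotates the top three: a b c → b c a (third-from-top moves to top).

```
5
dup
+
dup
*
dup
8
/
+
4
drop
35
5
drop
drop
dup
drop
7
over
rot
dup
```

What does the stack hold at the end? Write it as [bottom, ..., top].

[7, 112, 112, 112]

5     5
dup   5 5
+     10
dup   10 10
*     100
dup   100 100
8     100 100 8
/     100 12
+     112
4     112 4
drop  112
35    112 35
5     112 35 5
drop  112 35
drop  112
dup   112 112
drop  112
7     112 7
over  112 7 112
rot   7 112 112
dup   7 112 112 112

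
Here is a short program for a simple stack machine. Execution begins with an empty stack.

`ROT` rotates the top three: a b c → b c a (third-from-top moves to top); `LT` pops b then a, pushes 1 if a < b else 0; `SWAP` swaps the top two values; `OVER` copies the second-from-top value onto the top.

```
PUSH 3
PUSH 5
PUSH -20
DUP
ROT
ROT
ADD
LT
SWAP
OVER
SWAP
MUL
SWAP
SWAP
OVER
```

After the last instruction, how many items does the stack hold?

3

PUSH 3    [3]
PUSH 5    [3, 5]
PUSH -20  [3, 5, -20]
DUP       [3, 5, -20, -20]
ROT       [3, -20, -20, 5]
ROT       [3, -20, 5, -20]
ADD       [3, -20, -15]
LT        [3, 1]
SWAP      [1, 3]
OVER      [1, 3, 1]
SWAP      [1, 1, 3]
MUL       [1, 3]
SWAP      [3, 1]
SWAP      [1, 3]
OVER      [1, 3, 1]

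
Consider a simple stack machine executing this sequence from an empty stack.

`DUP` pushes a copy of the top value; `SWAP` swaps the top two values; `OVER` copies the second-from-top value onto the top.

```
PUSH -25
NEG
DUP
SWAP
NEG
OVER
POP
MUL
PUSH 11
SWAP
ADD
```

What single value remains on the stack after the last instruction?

-614

PUSH -25 : [-25]
NEG      : [25]
DUP      : [25, 25]
SWAP     : [25, 25]
NEG      : [25, -25]
OVER     : [25, -25, 25]
POP      : [25, -25]
MUL      : [-625]
PUSH 11  : [-625, 11]
SWAP     : [11, -625]
ADD      : [-614]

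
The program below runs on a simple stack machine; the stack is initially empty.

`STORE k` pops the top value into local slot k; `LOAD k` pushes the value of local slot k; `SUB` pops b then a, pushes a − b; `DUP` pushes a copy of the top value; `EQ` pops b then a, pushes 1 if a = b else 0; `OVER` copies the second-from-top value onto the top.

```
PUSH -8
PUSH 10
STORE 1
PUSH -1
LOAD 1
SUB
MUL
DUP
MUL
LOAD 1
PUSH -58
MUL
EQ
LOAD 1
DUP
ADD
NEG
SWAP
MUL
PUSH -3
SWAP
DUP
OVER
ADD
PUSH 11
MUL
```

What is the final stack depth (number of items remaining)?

PUSH -8  : -8
PUSH 10  : -8 10
STORE 1  : -8
PUSH -1  : -8 -1
LOAD 1   : -8 -1 10
SUB      : -8 -11
MUL      : 88
DUP      : 88 88
MUL      : 7744
LOAD 1   : 7744 10
PUSH -58 : 7744 10 -58
MUL      : 7744 -580
EQ       : 0
LOAD 1   : 0 10
DUP      : 0 10 10
ADD      : 0 20
NEG      : 0 -20
SWAP     : -20 0
MUL      : 0
PUSH -3  : 0 -3
SWAP     : -3 0
DUP      : -3 0 0
OVER     : -3 0 0 0
ADD      : -3 0 0
PUSH 11  : -3 0 0 11
MUL      : -3 0 0

3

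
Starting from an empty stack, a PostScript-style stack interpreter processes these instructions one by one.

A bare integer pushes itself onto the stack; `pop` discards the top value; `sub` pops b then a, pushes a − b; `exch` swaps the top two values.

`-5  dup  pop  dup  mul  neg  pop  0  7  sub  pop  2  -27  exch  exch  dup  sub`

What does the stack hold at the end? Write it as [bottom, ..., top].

-5   → -5
dup  → -5 -5
pop  → -5
dup  → -5 -5
mul  → 25
neg  → -25
pop  → (empty)
0    → 0
7    → 0 7
sub  → -7
pop  → (empty)
2    → 2
-27  → 2 -27
exch → -27 2
exch → 2 -27
dup  → 2 -27 -27
sub  → 2 0

[2, 0]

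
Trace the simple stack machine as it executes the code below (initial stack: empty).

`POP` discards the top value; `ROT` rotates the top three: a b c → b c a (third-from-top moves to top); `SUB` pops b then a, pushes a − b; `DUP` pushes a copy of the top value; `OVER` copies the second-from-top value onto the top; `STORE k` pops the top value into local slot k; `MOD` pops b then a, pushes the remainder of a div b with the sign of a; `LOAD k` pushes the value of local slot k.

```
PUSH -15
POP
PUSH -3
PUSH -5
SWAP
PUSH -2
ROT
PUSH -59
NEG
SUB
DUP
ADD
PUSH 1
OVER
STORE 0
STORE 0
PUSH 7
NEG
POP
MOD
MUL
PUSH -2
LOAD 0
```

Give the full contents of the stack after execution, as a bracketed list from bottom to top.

[6, -2, 1]

PUSH -15 : -15
POP      : (empty)
PUSH -3  : -3
PUSH -5  : -3 -5
SWAP     : -5 -3
PUSH -2  : -5 -3 -2
ROT      : -3 -2 -5
PUSH -59 : -3 -2 -5 -59
NEG      : -3 -2 -5 59
SUB      : -3 -2 -64
DUP      : -3 -2 -64 -64
ADD      : -3 -2 -128
PUSH 1   : -3 -2 -128 1
OVER     : -3 -2 -128 1 -128
STORE 0  : -3 -2 -128 1
STORE 0  : -3 -2 -128
PUSH 7   : -3 -2 -128 7
NEG      : -3 -2 -128 -7
POP      : -3 -2 -128
MOD      : -3 -2
MUL      : 6
PUSH -2  : 6 -2
LOAD 0   : 6 -2 1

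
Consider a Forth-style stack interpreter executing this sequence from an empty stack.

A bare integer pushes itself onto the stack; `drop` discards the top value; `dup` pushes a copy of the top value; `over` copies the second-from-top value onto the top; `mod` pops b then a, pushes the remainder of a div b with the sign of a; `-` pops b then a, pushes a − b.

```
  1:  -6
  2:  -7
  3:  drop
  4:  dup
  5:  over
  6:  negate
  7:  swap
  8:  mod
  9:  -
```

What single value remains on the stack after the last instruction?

-6     → [-6]
-7     → [-6, -7]
drop   → [-6]
dup    → [-6, -6]
over   → [-6, -6, -6]
negate → [-6, -6, 6]
swap   → [-6, 6, -6]
mod    → [-6, 0]
-      → [-6]

-6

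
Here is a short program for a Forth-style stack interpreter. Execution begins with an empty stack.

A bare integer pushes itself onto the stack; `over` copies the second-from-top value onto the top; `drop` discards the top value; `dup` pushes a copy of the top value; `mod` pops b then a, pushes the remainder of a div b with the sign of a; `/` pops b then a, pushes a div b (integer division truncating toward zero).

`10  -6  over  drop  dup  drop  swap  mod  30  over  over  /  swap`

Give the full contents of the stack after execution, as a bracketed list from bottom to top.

[-6, 0, 30]

10   -> 10
-6   -> 10 -6
over -> 10 -6 10
drop -> 10 -6
dup  -> 10 -6 -6
drop -> 10 -6
swap -> -6 10
mod  -> -6
30   -> -6 30
over -> -6 30 -6
over -> -6 30 -6 30
/    -> -6 30 0
swap -> -6 0 30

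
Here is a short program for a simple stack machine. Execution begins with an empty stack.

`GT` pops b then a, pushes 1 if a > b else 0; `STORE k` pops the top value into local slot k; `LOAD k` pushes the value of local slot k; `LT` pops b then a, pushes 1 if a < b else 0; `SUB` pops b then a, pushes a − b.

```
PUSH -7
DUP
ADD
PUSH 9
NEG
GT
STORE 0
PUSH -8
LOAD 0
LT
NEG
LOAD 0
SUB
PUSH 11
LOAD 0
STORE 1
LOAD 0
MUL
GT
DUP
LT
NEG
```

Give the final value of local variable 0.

0

PUSH -7 -> -7
DUP     -> -7 -7
ADD     -> -14
PUSH 9  -> -14 9
NEG     -> -14 -9
GT      -> 0
STORE 0 -> (empty)
PUSH -8 -> -8
LOAD 0  -> -8 0
LT      -> 1
NEG     -> -1
LOAD 0  -> -1 0
SUB     -> -1
PUSH 11 -> -1 11
LOAD 0  -> -1 11 0
STORE 1 -> -1 11
LOAD 0  -> -1 11 0
MUL     -> -1 0
GT      -> 0
DUP     -> 0 0
LT      -> 0
NEG     -> 0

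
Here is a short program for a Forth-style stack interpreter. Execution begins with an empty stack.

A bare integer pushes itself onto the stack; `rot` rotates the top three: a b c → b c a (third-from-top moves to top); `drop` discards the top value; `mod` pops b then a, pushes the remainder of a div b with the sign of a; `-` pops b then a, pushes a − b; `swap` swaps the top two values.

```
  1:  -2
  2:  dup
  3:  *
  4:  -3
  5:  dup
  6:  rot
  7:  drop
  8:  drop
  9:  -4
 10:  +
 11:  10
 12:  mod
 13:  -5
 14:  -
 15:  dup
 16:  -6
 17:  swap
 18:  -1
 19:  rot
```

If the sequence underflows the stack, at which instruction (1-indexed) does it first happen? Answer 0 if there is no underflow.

0

-2   : [-2]
dup  : [-2, -2]
*    : [4]
-3   : [4, -3]
dup  : [4, -3, -3]
rot  : [-3, -3, 4]
drop : [-3, -3]
drop : [-3]
-4   : [-3, -4]
+    : [-7]
10   : [-7, 10]
mod  : [-7]
-5   : [-7, -5]
-    : [-2]
dup  : [-2, -2]
-6   : [-2, -2, -6]
swap : [-2, -6, -2]
-1   : [-2, -6, -2, -1]
rot  : [-2, -2, -1, -6]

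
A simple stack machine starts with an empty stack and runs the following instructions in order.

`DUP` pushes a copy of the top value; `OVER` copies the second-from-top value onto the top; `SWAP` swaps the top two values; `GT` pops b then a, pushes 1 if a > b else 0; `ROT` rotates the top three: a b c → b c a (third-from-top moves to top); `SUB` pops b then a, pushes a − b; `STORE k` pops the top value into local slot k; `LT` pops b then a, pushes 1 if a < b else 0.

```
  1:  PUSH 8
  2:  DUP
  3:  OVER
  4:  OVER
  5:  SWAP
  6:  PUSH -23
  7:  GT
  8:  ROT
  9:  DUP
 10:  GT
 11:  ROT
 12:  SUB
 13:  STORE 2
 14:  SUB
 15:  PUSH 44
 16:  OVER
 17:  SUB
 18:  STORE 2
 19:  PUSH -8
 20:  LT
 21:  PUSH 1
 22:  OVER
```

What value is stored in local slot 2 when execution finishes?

37

PUSH 8   -> 8
DUP      -> 8 8
OVER     -> 8 8 8
OVER     -> 8 8 8 8
SWAP     -> 8 8 8 8
PUSH -23 -> 8 8 8 8 -23
GT       -> 8 8 8 1
ROT      -> 8 8 1 8
DUP      -> 8 8 1 8 8
GT       -> 8 8 1 0
ROT      -> 8 1 0 8
SUB      -> 8 1 -8
STORE 2  -> 8 1
SUB      -> 7
PUSH 44  -> 7 44
OVER     -> 7 44 7
SUB      -> 7 37
STORE 2  -> 7
PUSH -8  -> 7 -8
LT       -> 0
PUSH 1   -> 0 1
OVER     -> 0 1 0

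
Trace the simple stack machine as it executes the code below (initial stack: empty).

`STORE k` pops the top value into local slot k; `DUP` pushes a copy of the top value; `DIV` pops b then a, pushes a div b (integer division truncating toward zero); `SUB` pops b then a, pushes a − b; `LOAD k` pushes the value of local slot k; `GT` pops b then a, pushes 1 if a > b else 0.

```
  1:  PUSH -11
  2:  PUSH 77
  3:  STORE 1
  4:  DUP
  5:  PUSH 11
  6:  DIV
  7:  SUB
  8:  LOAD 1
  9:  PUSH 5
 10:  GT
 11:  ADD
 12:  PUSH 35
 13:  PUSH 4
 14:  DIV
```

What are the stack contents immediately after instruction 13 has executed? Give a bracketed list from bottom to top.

[-9, 35, 4]

PUSH -11 : [-11]
PUSH 77  : [-11, 77]
STORE 1  : [-11]
DUP      : [-11, -11]
PUSH 11  : [-11, -11, 11]
DIV      : [-11, -1]
SUB      : [-10]
LOAD 1   : [-10, 77]
PUSH 5   : [-10, 77, 5]
GT       : [-10, 1]
ADD      : [-9]
PUSH 35  : [-9, 35]
PUSH 4   : [-9, 35, 4]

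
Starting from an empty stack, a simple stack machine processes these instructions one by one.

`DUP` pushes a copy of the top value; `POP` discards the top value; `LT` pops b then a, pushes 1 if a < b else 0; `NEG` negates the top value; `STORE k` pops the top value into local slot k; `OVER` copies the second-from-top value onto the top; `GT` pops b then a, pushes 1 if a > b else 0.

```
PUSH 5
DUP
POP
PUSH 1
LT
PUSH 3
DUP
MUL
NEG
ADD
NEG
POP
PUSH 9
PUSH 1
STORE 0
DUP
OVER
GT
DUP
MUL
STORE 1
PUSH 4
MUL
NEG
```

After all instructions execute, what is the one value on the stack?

-36

PUSH 5  -> 5
DUP     -> 5 5
POP     -> 5
PUSH 1  -> 5 1
LT      -> 0
PUSH 3  -> 0 3
DUP     -> 0 3 3
MUL     -> 0 9
NEG     -> 0 -9
ADD     -> -9
NEG     -> 9
POP     -> (empty)
PUSH 9  -> 9
PUSH 1  -> 9 1
STORE 0 -> 9
DUP     -> 9 9
OVER    -> 9 9 9
GT      -> 9 0
DUP     -> 9 0 0
MUL     -> 9 0
STORE 1 -> 9
PUSH 4  -> 9 4
MUL     -> 36
NEG     -> -36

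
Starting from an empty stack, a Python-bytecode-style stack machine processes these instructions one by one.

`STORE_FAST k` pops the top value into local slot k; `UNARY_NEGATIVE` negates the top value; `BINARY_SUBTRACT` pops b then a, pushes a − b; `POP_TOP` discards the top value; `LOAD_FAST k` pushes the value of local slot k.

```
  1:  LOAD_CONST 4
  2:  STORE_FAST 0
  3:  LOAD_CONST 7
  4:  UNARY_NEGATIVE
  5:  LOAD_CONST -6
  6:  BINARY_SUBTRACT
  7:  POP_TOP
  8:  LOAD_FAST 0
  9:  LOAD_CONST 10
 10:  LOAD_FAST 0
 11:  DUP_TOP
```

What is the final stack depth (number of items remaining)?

4

LOAD_CONST 4     4
STORE_FAST 0     (empty)
LOAD_CONST 7     7
UNARY_NEGATIVE   -7
LOAD_CONST -6    -7 -6
BINARY_SUBTRACT  -1
POP_TOP          (empty)
LOAD_FAST 0      4
LOAD_CONST 10    4 10
LOAD_FAST 0      4 10 4
DUP_TOP          4 10 4 4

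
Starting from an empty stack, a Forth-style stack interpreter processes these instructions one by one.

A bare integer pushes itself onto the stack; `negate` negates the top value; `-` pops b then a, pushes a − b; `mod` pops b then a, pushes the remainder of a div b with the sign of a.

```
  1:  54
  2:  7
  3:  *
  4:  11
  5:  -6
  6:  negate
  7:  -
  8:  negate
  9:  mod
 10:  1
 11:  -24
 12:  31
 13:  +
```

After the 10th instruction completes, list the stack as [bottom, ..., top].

[3, 1]

54      [54]
7       [54, 7]
*       [378]
11      [378, 11]
-6      [378, 11, -6]
negate  [378, 11, 6]
-       [378, 5]
negate  [378, -5]
mod     [3]
1       [3, 1]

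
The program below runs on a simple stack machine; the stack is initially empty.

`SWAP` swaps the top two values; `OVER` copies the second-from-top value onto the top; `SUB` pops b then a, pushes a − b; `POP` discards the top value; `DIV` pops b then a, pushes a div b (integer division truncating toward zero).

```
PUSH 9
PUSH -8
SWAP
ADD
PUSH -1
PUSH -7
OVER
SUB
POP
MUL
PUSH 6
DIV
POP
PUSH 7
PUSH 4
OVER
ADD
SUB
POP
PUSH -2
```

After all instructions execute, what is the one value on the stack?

-2

PUSH 9  → [9]
PUSH -8 → [9, -8]
SWAP    → [-8, 9]
ADD     → [1]
PUSH -1 → [1, -1]
PUSH -7 → [1, -1, -7]
OVER    → [1, -1, -7, -1]
SUB     → [1, -1, -6]
POP     → [1, -1]
MUL     → [-1]
PUSH 6  → [-1, 6]
DIV     → [0]
POP     → []
PUSH 7  → [7]
PUSH 4  → [7, 4]
OVER    → [7, 4, 7]
ADD     → [7, 11]
SUB     → [-4]
POP     → []
PUSH -2 → [-2]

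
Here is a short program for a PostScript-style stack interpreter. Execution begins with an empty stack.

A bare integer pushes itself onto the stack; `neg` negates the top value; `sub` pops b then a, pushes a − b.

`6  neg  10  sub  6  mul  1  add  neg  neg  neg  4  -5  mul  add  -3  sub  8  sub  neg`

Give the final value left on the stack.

6   : [6]
neg : [-6]
10  : [-6, 10]
sub : [-16]
6   : [-16, 6]
mul : [-96]
1   : [-96, 1]
add : [-95]
neg : [95]
neg : [-95]
neg : [95]
4   : [95, 4]
-5  : [95, 4, -5]
mul : [95, -20]
add : [75]
-3  : [75, -3]
sub : [78]
8   : [78, 8]
sub : [70]
neg : [-70]

-70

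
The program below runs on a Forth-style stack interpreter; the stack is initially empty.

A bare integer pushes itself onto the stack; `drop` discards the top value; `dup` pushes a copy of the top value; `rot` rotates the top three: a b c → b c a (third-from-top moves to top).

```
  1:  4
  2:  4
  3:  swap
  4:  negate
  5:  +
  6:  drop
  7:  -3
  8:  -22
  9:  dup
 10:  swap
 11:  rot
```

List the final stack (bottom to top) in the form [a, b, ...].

[-22, -22, -3]

4      -> [4]
4      -> [4, 4]
swap   -> [4, 4]
negate -> [4, -4]
+      -> [0]
drop   -> []
-3     -> [-3]
-22    -> [-3, -22]
dup    -> [-3, -22, -22]
swap   -> [-3, -22, -22]
rot    -> [-22, -22, -3]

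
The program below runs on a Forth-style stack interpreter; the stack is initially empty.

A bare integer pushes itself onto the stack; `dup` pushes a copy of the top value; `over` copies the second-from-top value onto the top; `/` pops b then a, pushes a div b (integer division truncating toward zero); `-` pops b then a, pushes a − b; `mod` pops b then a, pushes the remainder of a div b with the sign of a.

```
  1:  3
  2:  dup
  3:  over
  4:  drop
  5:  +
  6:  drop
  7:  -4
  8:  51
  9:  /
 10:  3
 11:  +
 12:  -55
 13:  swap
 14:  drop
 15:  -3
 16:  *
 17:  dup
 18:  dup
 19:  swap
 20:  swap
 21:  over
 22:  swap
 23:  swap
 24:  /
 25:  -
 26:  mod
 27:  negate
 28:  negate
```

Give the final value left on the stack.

1

3      → 3
dup    → 3 3
over   → 3 3 3
drop   → 3 3
+      → 6
drop   → (empty)
-4     → -4
51     → -4 51
/      → 0
3      → 0 3
+      → 3
-55    → 3 -55
swap   → -55 3
drop   → -55
-3     → -55 -3
*      → 165
dup    → 165 165
dup    → 165 165 165
swap   → 165 165 165
swap   → 165 165 165
over   → 165 165 165 165
swap   → 165 165 165 165
swap   → 165 165 165 165
/      → 165 165 1
-      → 165 164
mod    → 1
negate → -1
negate → 1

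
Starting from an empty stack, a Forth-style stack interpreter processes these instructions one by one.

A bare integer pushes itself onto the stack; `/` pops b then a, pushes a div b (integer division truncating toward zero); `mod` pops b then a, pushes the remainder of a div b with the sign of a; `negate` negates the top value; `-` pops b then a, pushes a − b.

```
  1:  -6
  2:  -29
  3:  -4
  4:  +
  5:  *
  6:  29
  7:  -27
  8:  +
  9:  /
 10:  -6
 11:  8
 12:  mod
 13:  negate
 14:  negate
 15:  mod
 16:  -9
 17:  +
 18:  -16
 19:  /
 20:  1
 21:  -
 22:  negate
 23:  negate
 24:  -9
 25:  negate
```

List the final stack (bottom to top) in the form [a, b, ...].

[-1, 9]

-6      [-6]
-29     [-6, -29]
-4      [-6, -29, -4]
+       [-6, -33]
*       [198]
29      [198, 29]
-27     [198, 29, -27]
+       [198, 2]
/       [99]
-6      [99, -6]
8       [99, -6, 8]
mod     [99, -6]
negate  [99, 6]
negate  [99, -6]
mod     [3]
-9      [3, -9]
+       [-6]
-16     [-6, -16]
/       [0]
1       [0, 1]
-       [-1]
negate  [1]
negate  [-1]
-9      [-1, -9]
negate  [-1, 9]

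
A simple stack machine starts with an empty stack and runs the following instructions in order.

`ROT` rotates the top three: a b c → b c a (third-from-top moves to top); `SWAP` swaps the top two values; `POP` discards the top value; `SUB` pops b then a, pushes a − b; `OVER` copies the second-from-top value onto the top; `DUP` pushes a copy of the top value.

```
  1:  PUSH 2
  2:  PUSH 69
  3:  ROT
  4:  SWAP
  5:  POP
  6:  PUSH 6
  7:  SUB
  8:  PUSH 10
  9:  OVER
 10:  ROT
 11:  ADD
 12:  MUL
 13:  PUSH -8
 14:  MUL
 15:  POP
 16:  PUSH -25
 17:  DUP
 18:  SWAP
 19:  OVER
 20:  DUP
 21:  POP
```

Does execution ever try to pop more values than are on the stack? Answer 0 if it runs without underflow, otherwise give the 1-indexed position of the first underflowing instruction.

3

PUSH 2   2
PUSH 69  2 69
ROT  — needs 3 operands, stack has 2 → underflow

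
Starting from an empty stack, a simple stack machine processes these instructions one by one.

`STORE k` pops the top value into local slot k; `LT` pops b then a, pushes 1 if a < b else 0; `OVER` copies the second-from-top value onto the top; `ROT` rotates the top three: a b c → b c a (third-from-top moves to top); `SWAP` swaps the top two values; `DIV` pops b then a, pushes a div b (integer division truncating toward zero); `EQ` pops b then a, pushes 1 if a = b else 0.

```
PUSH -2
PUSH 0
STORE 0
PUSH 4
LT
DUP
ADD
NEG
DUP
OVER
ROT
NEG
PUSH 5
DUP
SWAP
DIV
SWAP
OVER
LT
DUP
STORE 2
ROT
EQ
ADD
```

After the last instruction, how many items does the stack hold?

PUSH -2  [-2]
PUSH 0   [-2, 0]
STORE 0  [-2]
PUSH 4   [-2, 4]
LT       [1]
DUP      [1, 1]
ADD      [2]
NEG      [-2]
DUP      [-2, -2]
OVER     [-2, -2, -2]
ROT      [-2, -2, -2]
NEG      [-2, -2, 2]
PUSH 5   [-2, -2, 2, 5]
DUP      [-2, -2, 2, 5, 5]
SWAP     [-2, -2, 2, 5, 5]
DIV      [-2, -2, 2, 1]
SWAP     [-2, -2, 1, 2]
OVER     [-2, -2, 1, 2, 1]
LT       [-2, -2, 1, 0]
DUP      [-2, -2, 1, 0, 0]
STORE 2  [-2, -2, 1, 0]
ROT      [-2, 1, 0, -2]
EQ       [-2, 1, 0]
ADD      [-2, 1]

2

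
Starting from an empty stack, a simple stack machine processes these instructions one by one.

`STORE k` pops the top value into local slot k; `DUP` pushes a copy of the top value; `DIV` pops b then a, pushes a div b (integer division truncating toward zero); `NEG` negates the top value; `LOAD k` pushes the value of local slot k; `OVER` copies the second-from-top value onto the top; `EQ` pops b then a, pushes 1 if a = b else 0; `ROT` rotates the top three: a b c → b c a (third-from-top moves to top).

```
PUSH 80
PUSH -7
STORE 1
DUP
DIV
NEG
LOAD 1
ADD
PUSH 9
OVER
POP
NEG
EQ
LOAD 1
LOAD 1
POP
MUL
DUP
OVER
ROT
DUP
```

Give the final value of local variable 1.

PUSH 80 -> [80]
PUSH -7 -> [80, -7]
STORE 1 -> [80]
DUP     -> [80, 80]
DIV     -> [1]
NEG     -> [-1]
LOAD 1  -> [-1, -7]
ADD     -> [-8]
PUSH 9  -> [-8, 9]
OVER    -> [-8, 9, -8]
POP     -> [-8, 9]
NEG     -> [-8, -9]
EQ      -> [0]
LOAD 1  -> [0, -7]
LOAD 1  -> [0, -7, -7]
POP     -> [0, -7]
MUL     -> [0]
DUP     -> [0, 0]
OVER    -> [0, 0, 0]
ROT     -> [0, 0, 0]
DUP     -> [0, 0, 0, 0]

-7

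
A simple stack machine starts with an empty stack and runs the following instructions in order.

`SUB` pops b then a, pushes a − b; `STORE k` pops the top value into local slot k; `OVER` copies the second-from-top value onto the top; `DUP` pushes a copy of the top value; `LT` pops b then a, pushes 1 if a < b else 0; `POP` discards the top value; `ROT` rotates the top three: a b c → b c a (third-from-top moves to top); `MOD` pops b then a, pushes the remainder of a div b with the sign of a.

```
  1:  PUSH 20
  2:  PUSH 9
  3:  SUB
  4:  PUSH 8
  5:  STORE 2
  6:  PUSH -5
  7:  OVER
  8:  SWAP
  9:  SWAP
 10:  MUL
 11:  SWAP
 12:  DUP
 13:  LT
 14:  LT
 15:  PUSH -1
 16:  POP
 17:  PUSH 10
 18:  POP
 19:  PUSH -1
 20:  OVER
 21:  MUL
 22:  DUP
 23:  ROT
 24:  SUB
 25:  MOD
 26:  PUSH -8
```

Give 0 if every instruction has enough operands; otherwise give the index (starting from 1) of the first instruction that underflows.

0

PUSH 20 : 20
PUSH 9  : 20 9
SUB     : 11
PUSH 8  : 11 8
STORE 2 : 11
PUSH -5 : 11 -5
OVER    : 11 -5 11
SWAP    : 11 11 -5
SWAP    : 11 -5 11
MUL     : 11 -55
SWAP    : -55 11
DUP     : -55 11 11
LT      : -55 0
LT      : 1
PUSH -1 : 1 -1
POP     : 1
PUSH 10 : 1 10
POP     : 1
PUSH -1 : 1 -1
OVER    : 1 -1 1
MUL     : 1 -1
DUP     : 1 -1 -1
ROT     : -1 -1 1
SUB     : -1 -2
MOD     : -1
PUSH -8 : -1 -8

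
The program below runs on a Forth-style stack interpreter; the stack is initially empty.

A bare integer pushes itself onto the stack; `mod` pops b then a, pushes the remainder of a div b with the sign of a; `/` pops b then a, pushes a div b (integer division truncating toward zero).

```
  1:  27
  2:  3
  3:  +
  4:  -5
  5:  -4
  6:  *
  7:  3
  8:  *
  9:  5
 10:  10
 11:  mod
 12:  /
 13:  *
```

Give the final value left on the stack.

360

27  : [27]
3   : [27, 3]
+   : [30]
-5  : [30, -5]
-4  : [30, -5, -4]
*   : [30, 20]
3   : [30, 20, 3]
*   : [30, 60]
5   : [30, 60, 5]
10  : [30, 60, 5, 10]
mod : [30, 60, 5]
/   : [30, 12]
*   : [360]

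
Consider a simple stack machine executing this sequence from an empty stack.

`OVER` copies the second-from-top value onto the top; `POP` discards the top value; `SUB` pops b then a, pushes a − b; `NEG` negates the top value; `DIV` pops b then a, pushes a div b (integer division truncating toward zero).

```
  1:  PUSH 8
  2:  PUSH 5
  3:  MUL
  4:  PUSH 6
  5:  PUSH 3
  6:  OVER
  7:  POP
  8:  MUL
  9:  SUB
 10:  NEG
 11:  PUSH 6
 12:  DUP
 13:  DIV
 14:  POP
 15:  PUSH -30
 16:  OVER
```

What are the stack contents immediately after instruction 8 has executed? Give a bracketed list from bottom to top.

[40, 18]

PUSH 8 -> 8
PUSH 5 -> 8 5
MUL    -> 40
PUSH 6 -> 40 6
PUSH 3 -> 40 6 3
OVER   -> 40 6 3 6
POP    -> 40 6 3
MUL    -> 40 18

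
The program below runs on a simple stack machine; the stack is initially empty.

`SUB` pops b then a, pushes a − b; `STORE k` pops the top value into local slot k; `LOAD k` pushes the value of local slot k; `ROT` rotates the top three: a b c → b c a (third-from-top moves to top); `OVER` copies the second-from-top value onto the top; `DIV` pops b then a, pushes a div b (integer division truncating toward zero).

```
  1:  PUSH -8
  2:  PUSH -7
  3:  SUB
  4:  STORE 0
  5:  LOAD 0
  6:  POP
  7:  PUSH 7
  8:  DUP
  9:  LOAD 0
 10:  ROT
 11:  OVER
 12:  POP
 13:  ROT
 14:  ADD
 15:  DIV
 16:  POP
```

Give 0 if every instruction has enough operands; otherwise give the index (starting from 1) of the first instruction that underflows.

PUSH -8 : [-8]
PUSH -7 : [-8, -7]
SUB     : [-1]
STORE 0 : []
LOAD 0  : [-1]
POP     : []
PUSH 7  : [7]
DUP     : [7, 7]
LOAD 0  : [7, 7, -1]
ROT     : [7, -1, 7]
OVER    : [7, -1, 7, -1]
POP     : [7, -1, 7]
ROT     : [-1, 7, 7]
ADD     : [-1, 14]
DIV     : [0]
POP     : []

0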